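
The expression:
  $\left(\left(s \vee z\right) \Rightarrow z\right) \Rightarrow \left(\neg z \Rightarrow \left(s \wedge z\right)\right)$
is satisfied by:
  {z: True, s: True}
  {z: True, s: False}
  {s: True, z: False}


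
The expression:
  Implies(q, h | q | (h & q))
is always true.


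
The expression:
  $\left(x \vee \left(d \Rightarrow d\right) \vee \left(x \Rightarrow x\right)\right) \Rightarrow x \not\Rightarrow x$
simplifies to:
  $\text{False}$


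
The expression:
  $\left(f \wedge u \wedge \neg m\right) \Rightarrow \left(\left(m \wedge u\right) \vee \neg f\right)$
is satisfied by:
  {m: True, u: False, f: False}
  {u: False, f: False, m: False}
  {f: True, m: True, u: False}
  {f: True, u: False, m: False}
  {m: True, u: True, f: False}
  {u: True, m: False, f: False}
  {f: True, u: True, m: True}


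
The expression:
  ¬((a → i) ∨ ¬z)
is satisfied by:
  {a: True, z: True, i: False}


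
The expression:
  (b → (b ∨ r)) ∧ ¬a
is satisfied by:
  {a: False}


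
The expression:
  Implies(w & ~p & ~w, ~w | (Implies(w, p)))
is always true.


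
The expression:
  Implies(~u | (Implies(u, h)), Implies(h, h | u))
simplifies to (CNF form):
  True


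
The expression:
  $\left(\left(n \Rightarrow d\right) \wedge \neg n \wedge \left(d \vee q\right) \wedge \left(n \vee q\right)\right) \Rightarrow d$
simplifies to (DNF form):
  $d \vee n \vee \neg q$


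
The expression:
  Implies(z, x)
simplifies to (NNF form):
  x | ~z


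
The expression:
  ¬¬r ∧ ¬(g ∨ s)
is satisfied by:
  {r: True, g: False, s: False}


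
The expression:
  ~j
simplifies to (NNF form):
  ~j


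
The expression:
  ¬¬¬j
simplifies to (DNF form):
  ¬j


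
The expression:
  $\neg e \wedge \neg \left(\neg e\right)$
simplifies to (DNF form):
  $\text{False}$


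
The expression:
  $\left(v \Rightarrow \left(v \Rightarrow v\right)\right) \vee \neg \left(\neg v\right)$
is always true.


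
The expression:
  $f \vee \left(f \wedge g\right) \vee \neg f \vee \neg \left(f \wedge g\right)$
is always true.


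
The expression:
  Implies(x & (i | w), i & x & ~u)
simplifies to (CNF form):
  (i | ~i | ~x) & (i | ~w | ~x) & (~i | ~u | ~x) & (~u | ~w | ~x)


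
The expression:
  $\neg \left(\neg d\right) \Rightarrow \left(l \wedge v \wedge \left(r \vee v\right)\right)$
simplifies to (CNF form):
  $\left(l \vee \neg d\right) \wedge \left(v \vee \neg d\right)$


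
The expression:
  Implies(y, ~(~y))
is always true.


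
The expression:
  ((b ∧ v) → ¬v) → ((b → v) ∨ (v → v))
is always true.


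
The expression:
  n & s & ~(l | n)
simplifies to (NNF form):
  False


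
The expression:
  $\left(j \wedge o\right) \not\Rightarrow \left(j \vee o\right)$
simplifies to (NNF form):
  $\text{False}$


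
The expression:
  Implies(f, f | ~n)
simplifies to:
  True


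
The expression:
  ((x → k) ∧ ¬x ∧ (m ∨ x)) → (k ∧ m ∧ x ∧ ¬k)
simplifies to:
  x ∨ ¬m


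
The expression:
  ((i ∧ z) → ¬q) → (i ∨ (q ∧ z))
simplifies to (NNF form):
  i ∨ (q ∧ z)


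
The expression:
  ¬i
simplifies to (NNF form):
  ¬i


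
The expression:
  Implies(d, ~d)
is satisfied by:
  {d: False}


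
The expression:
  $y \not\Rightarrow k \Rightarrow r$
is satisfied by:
  {r: True, k: True, y: False}
  {r: True, k: False, y: False}
  {k: True, r: False, y: False}
  {r: False, k: False, y: False}
  {r: True, y: True, k: True}
  {r: True, y: True, k: False}
  {y: True, k: True, r: False}


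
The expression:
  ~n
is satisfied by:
  {n: False}


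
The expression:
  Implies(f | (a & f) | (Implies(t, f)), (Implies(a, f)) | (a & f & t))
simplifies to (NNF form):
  f | t | ~a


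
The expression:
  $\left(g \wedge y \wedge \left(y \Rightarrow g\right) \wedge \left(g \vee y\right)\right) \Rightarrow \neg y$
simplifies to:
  $\neg g \vee \neg y$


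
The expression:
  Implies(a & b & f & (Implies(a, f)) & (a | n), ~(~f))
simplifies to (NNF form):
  True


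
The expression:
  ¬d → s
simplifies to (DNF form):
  d ∨ s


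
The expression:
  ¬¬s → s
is always true.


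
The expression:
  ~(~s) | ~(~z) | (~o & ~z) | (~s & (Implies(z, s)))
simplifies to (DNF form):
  True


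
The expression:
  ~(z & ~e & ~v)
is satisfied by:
  {v: True, e: True, z: False}
  {v: True, e: False, z: False}
  {e: True, v: False, z: False}
  {v: False, e: False, z: False}
  {z: True, v: True, e: True}
  {z: True, v: True, e: False}
  {z: True, e: True, v: False}


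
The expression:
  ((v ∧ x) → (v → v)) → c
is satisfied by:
  {c: True}


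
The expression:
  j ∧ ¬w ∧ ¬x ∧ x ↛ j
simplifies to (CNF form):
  False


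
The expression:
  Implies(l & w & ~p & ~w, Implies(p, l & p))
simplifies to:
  True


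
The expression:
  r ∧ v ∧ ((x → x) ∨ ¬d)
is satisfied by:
  {r: True, v: True}


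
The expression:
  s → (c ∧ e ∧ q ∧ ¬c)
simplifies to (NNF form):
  ¬s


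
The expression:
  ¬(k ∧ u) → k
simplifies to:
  k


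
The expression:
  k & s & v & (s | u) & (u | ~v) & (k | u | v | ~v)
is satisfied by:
  {k: True, u: True, s: True, v: True}


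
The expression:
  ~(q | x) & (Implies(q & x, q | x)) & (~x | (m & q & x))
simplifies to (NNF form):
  ~q & ~x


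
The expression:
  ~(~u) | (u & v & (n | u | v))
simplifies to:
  u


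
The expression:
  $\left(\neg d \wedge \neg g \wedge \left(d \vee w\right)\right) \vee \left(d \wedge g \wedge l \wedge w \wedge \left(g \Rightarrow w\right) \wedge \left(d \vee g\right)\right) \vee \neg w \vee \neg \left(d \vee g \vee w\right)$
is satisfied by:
  {l: True, g: False, w: False, d: False}
  {l: False, g: False, w: False, d: False}
  {d: True, l: True, g: False, w: False}
  {d: True, l: False, g: False, w: False}
  {l: True, g: True, d: False, w: False}
  {g: True, d: False, w: False, l: False}
  {d: True, l: True, g: True, w: False}
  {d: True, g: True, l: False, w: False}
  {l: True, w: True, d: False, g: False}
  {w: True, d: False, g: False, l: False}
  {d: True, l: True, w: True, g: True}


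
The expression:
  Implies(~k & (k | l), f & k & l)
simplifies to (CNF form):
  k | ~l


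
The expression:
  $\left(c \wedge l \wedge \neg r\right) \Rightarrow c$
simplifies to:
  $\text{True}$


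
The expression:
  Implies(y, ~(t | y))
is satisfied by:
  {y: False}


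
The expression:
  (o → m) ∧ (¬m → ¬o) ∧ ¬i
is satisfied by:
  {m: True, i: False, o: False}
  {i: False, o: False, m: False}
  {m: True, o: True, i: False}


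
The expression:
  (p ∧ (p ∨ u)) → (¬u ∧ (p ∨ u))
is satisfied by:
  {p: False, u: False}
  {u: True, p: False}
  {p: True, u: False}


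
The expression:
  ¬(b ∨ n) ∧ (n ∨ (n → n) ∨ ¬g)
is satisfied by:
  {n: False, b: False}


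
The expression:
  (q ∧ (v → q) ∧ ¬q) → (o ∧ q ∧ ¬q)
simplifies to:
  True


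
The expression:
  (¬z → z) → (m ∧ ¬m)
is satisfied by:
  {z: False}


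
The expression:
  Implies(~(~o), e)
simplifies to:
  e | ~o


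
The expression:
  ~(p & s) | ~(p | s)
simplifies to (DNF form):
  ~p | ~s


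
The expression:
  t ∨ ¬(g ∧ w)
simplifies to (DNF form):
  t ∨ ¬g ∨ ¬w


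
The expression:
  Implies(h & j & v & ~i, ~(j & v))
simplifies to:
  i | ~h | ~j | ~v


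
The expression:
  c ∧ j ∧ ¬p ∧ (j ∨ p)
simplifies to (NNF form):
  c ∧ j ∧ ¬p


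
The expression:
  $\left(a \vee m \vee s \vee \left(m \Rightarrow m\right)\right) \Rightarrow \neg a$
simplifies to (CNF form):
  $\neg a$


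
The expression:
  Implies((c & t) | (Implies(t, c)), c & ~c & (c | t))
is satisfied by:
  {t: True, c: False}


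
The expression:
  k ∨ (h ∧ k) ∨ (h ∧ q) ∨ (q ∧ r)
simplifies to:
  k ∨ (h ∧ q) ∨ (q ∧ r)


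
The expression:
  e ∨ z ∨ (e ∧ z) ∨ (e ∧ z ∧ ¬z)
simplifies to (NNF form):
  e ∨ z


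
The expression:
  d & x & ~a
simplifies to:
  d & x & ~a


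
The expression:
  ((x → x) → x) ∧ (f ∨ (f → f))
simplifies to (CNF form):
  x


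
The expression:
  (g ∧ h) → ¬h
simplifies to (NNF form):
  ¬g ∨ ¬h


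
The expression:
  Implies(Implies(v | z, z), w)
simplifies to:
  w | (v & ~z)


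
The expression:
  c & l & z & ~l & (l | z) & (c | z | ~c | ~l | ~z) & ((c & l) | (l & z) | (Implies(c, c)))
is never true.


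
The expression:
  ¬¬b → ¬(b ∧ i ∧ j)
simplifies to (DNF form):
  ¬b ∨ ¬i ∨ ¬j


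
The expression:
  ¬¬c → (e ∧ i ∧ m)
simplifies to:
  (e ∧ i ∧ m) ∨ ¬c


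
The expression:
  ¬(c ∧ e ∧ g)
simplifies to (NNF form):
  ¬c ∨ ¬e ∨ ¬g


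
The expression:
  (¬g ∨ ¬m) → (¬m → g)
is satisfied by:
  {m: True, g: True}
  {m: True, g: False}
  {g: True, m: False}


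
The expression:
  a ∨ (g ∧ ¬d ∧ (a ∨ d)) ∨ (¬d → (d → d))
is always true.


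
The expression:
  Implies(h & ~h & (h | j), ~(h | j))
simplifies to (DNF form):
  True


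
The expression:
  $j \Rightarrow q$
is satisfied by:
  {q: True, j: False}
  {j: False, q: False}
  {j: True, q: True}


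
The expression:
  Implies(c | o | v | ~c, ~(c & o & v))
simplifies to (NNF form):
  ~c | ~o | ~v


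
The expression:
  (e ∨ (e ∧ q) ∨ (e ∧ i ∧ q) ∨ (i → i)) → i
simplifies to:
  i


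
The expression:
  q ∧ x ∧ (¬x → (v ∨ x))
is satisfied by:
  {x: True, q: True}


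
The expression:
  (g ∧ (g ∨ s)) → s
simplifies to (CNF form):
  s ∨ ¬g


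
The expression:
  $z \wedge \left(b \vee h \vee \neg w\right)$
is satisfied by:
  {z: True, b: True, h: True, w: False}
  {z: True, b: True, w: False, h: False}
  {z: True, h: True, w: False, b: False}
  {z: True, w: False, h: False, b: False}
  {z: True, b: True, w: True, h: True}
  {z: True, b: True, w: True, h: False}
  {z: True, w: True, h: True, b: False}


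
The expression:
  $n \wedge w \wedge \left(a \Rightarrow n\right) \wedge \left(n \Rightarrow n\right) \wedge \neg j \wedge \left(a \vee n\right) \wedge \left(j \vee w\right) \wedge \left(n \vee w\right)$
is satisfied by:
  {w: True, n: True, j: False}


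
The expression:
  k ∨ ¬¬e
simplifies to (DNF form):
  e ∨ k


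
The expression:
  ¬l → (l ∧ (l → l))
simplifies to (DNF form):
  l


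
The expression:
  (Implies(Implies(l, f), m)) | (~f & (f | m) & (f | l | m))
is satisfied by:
  {l: True, m: True, f: False}
  {m: True, f: False, l: False}
  {l: True, m: True, f: True}
  {m: True, f: True, l: False}
  {l: True, f: False, m: False}


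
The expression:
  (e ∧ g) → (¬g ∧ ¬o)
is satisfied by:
  {g: False, e: False}
  {e: True, g: False}
  {g: True, e: False}


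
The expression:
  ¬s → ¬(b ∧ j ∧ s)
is always true.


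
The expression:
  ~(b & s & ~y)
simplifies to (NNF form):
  y | ~b | ~s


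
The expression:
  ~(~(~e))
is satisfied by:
  {e: False}


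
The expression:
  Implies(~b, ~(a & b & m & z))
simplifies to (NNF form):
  True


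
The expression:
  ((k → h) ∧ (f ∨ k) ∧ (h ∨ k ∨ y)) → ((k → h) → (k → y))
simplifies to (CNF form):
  y ∨ ¬h ∨ ¬k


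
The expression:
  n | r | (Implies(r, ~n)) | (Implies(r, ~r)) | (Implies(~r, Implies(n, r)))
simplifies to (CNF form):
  True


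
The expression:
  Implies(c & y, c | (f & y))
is always true.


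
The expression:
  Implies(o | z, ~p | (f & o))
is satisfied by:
  {f: True, o: False, p: False, z: False}
  {z: False, o: False, f: False, p: False}
  {z: True, f: True, o: False, p: False}
  {z: True, o: False, f: False, p: False}
  {f: True, o: True, z: False, p: False}
  {o: True, z: False, f: False, p: False}
  {z: True, o: True, f: True, p: False}
  {z: True, o: True, f: False, p: False}
  {p: True, f: True, z: False, o: False}
  {p: True, z: False, o: False, f: False}
  {p: True, f: True, o: True, z: False}
  {p: True, z: True, f: True, o: True}


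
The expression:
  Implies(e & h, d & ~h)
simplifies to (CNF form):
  ~e | ~h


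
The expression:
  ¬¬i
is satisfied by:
  {i: True}


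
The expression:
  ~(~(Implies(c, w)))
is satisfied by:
  {w: True, c: False}
  {c: False, w: False}
  {c: True, w: True}


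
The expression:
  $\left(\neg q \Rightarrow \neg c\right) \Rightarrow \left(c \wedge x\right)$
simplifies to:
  $c \wedge \left(x \vee \neg q\right)$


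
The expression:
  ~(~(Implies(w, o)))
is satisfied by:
  {o: True, w: False}
  {w: False, o: False}
  {w: True, o: True}


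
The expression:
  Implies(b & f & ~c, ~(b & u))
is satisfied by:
  {c: True, u: False, b: False, f: False}
  {f: False, u: False, c: False, b: False}
  {f: True, c: True, u: False, b: False}
  {f: True, u: False, c: False, b: False}
  {b: True, c: True, f: False, u: False}
  {b: True, f: False, u: False, c: False}
  {b: True, f: True, c: True, u: False}
  {b: True, f: True, u: False, c: False}
  {c: True, u: True, b: False, f: False}
  {u: True, b: False, c: False, f: False}
  {f: True, u: True, c: True, b: False}
  {f: True, u: True, b: False, c: False}
  {c: True, u: True, b: True, f: False}
  {u: True, b: True, f: False, c: False}
  {f: True, u: True, b: True, c: True}


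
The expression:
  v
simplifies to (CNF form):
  v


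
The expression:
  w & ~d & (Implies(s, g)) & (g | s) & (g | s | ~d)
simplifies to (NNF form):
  g & w & ~d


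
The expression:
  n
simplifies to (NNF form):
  n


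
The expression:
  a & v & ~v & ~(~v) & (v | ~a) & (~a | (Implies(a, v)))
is never true.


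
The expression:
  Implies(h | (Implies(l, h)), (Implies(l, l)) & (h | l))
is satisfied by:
  {l: True, h: True}
  {l: True, h: False}
  {h: True, l: False}


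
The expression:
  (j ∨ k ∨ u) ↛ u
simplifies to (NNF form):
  ¬u ∧ (j ∨ k)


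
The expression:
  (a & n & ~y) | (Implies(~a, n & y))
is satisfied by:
  {n: True, a: True, y: True}
  {n: True, a: True, y: False}
  {a: True, y: True, n: False}
  {a: True, y: False, n: False}
  {n: True, y: True, a: False}


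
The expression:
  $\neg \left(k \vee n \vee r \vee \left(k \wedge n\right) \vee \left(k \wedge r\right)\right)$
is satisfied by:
  {n: False, r: False, k: False}


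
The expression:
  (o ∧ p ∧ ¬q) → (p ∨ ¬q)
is always true.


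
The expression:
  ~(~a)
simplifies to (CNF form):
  a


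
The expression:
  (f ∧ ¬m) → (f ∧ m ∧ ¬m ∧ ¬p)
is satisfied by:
  {m: True, f: False}
  {f: False, m: False}
  {f: True, m: True}


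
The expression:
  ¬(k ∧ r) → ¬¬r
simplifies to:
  r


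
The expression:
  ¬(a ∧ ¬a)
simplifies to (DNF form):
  True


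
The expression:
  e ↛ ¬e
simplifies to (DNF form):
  e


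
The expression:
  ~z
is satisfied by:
  {z: False}


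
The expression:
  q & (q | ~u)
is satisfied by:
  {q: True}


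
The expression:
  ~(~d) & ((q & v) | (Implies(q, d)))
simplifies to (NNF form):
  d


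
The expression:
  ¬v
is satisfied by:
  {v: False}


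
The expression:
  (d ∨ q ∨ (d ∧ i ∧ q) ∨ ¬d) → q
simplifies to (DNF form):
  q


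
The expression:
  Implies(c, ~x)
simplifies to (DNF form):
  ~c | ~x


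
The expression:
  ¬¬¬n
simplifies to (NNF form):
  ¬n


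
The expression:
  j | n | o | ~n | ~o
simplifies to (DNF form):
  True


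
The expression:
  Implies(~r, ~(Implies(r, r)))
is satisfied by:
  {r: True}


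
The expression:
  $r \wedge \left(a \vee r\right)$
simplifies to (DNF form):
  $r$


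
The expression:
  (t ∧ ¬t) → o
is always true.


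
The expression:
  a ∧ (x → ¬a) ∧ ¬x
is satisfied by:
  {a: True, x: False}


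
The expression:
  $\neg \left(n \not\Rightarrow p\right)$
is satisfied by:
  {p: True, n: False}
  {n: False, p: False}
  {n: True, p: True}


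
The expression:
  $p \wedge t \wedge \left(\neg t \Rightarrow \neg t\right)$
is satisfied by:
  {t: True, p: True}


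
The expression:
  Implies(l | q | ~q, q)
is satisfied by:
  {q: True}


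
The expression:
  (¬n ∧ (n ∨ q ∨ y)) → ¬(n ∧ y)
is always true.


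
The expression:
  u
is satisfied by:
  {u: True}


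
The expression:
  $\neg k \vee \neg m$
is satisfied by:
  {k: False, m: False}
  {m: True, k: False}
  {k: True, m: False}


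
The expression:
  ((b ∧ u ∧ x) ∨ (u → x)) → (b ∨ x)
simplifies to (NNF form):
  b ∨ u ∨ x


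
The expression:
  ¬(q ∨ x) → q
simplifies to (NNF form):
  q ∨ x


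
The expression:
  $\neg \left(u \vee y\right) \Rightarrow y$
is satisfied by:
  {y: True, u: True}
  {y: True, u: False}
  {u: True, y: False}


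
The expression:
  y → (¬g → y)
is always true.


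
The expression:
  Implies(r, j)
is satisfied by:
  {j: True, r: False}
  {r: False, j: False}
  {r: True, j: True}


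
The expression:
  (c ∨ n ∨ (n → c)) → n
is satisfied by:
  {n: True}


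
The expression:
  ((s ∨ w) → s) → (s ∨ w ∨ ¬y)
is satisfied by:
  {w: True, s: True, y: False}
  {w: True, s: False, y: False}
  {s: True, w: False, y: False}
  {w: False, s: False, y: False}
  {w: True, y: True, s: True}
  {w: True, y: True, s: False}
  {y: True, s: True, w: False}


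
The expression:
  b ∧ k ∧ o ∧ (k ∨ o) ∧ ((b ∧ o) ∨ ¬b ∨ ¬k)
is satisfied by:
  {b: True, o: True, k: True}


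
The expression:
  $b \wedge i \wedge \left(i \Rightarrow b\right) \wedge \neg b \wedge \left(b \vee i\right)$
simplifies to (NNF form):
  $\text{False}$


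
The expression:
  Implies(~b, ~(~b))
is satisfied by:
  {b: True}


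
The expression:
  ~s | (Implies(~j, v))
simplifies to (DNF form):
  j | v | ~s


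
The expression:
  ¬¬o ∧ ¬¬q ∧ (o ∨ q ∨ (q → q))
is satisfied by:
  {o: True, q: True}


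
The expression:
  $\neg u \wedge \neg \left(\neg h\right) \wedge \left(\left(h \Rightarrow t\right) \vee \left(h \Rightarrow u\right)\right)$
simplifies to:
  $h \wedge t \wedge \neg u$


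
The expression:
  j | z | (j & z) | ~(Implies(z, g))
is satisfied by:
  {z: True, j: True}
  {z: True, j: False}
  {j: True, z: False}


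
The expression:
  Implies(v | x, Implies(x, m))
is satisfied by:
  {m: True, x: False}
  {x: False, m: False}
  {x: True, m: True}


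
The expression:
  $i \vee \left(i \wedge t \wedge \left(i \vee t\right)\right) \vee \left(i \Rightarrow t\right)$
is always true.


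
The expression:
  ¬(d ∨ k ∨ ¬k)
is never true.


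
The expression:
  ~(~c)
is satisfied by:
  {c: True}


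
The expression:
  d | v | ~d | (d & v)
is always true.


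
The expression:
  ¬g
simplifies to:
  ¬g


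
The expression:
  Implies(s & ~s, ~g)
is always true.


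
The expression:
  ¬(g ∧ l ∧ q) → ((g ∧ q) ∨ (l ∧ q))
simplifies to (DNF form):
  (g ∧ q) ∨ (l ∧ q)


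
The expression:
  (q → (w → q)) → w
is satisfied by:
  {w: True}


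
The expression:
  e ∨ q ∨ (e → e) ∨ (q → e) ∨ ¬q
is always true.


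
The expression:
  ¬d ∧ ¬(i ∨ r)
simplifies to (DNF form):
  ¬d ∧ ¬i ∧ ¬r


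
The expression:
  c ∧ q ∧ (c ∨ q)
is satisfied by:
  {c: True, q: True}


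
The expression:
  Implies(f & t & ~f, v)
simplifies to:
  True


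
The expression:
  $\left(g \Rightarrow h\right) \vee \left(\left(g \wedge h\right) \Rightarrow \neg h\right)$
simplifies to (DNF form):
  $\text{True}$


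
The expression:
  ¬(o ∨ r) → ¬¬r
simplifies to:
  o ∨ r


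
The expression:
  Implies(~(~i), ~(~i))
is always true.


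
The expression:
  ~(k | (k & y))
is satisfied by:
  {k: False}


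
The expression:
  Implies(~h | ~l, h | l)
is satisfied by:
  {l: True, h: True}
  {l: True, h: False}
  {h: True, l: False}


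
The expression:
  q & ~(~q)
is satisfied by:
  {q: True}


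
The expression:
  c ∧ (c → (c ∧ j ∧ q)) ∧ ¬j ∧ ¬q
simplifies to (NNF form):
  False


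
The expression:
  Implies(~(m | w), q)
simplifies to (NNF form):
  m | q | w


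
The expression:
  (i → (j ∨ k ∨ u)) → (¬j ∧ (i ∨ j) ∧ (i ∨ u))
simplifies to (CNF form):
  i ∧ ¬j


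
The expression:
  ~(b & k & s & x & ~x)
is always true.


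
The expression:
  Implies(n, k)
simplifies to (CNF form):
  k | ~n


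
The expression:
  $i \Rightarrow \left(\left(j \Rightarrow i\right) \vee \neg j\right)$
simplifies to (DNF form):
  $\text{True}$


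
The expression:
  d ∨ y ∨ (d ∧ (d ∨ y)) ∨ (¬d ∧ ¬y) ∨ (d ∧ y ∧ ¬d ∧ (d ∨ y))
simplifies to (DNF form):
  True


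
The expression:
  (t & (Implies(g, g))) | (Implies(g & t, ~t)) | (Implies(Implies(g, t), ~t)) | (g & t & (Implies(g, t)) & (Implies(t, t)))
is always true.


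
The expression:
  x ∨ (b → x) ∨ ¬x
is always true.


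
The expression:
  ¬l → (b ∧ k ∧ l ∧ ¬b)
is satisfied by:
  {l: True}


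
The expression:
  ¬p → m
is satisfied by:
  {m: True, p: True}
  {m: True, p: False}
  {p: True, m: False}


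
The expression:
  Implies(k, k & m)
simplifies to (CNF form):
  m | ~k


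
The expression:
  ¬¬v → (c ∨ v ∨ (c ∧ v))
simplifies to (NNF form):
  True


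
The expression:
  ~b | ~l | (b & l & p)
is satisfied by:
  {p: True, l: False, b: False}
  {l: False, b: False, p: False}
  {b: True, p: True, l: False}
  {b: True, l: False, p: False}
  {p: True, l: True, b: False}
  {l: True, p: False, b: False}
  {b: True, l: True, p: True}


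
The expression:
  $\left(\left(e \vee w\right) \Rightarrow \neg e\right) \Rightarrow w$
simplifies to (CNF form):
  $e \vee w$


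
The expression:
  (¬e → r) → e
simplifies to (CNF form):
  e ∨ ¬r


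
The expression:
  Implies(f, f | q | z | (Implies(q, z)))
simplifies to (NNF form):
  True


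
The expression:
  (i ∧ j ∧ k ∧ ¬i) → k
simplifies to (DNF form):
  True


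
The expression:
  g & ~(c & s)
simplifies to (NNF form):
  g & (~c | ~s)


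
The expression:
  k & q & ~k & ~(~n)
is never true.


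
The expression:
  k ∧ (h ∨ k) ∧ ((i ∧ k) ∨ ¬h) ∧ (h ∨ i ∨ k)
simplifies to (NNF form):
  k ∧ (i ∨ ¬h)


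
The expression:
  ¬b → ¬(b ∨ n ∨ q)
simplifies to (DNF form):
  b ∨ (¬n ∧ ¬q)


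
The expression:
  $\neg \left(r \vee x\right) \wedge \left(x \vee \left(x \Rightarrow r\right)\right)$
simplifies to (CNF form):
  $\neg r \wedge \neg x$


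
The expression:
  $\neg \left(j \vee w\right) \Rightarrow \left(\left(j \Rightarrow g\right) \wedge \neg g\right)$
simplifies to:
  $j \vee w \vee \neg g$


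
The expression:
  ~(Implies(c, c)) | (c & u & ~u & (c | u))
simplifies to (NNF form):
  False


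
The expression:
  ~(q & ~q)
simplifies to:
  True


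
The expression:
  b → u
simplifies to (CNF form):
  u ∨ ¬b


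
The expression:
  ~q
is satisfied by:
  {q: False}


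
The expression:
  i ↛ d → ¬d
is always true.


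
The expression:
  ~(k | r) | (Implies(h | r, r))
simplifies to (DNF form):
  r | ~h | ~k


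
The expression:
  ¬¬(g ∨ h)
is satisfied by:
  {g: True, h: True}
  {g: True, h: False}
  {h: True, g: False}


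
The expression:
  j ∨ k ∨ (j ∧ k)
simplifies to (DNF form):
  j ∨ k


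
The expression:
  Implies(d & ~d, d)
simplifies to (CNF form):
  True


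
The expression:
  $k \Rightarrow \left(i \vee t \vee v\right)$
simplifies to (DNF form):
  $i \vee t \vee v \vee \neg k$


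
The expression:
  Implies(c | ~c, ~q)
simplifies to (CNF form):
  ~q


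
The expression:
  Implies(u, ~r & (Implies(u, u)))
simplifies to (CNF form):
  ~r | ~u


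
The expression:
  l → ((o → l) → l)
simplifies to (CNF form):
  True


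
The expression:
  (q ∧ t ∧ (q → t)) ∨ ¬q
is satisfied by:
  {t: True, q: False}
  {q: False, t: False}
  {q: True, t: True}


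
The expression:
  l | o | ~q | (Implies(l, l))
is always true.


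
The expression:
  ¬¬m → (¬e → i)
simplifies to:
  e ∨ i ∨ ¬m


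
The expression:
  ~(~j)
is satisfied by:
  {j: True}


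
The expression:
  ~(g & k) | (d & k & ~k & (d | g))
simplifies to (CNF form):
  ~g | ~k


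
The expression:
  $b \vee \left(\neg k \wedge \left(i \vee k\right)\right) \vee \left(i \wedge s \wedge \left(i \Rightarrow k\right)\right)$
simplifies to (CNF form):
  $\left(b \vee i\right) \wedge \left(b \vee i \vee s\right) \wedge \left(b \vee i \vee \neg k\right) \wedge \left(b \vee s \vee \neg k\right)$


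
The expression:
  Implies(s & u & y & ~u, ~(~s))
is always true.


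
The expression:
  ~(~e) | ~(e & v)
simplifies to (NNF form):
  True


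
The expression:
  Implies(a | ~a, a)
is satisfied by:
  {a: True}


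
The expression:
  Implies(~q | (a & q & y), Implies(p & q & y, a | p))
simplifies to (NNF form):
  True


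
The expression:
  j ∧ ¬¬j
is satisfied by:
  {j: True}


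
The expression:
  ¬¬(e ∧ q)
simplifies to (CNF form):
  e ∧ q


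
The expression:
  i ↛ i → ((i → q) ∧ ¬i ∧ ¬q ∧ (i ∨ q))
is always true.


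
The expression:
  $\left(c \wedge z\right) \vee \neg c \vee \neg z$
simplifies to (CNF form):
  $\text{True}$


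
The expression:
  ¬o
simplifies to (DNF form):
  ¬o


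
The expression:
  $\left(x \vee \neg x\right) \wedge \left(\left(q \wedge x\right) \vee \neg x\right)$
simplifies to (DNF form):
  $q \vee \neg x$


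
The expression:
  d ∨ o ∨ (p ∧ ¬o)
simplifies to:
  d ∨ o ∨ p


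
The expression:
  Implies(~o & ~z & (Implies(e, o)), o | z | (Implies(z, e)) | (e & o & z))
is always true.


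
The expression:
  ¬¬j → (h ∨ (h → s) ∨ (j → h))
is always true.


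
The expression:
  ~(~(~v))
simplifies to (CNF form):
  ~v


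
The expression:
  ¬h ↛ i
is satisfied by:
  {i: True, h: False}
  {h: False, i: False}
  {h: True, i: True}


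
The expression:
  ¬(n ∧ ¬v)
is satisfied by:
  {v: True, n: False}
  {n: False, v: False}
  {n: True, v: True}


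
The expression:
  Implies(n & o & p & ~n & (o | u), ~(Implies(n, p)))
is always true.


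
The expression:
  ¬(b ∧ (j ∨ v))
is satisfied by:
  {j: False, b: False, v: False}
  {v: True, j: False, b: False}
  {j: True, v: False, b: False}
  {v: True, j: True, b: False}
  {b: True, v: False, j: False}


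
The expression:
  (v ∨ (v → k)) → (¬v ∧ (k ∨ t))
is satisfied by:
  {k: True, t: True, v: False}
  {k: True, t: False, v: False}
  {t: True, k: False, v: False}


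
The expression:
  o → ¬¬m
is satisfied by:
  {m: True, o: False}
  {o: False, m: False}
  {o: True, m: True}


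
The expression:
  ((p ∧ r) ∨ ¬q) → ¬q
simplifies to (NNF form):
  ¬p ∨ ¬q ∨ ¬r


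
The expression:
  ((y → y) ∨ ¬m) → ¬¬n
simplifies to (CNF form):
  n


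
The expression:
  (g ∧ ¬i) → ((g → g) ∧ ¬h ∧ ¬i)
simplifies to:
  i ∨ ¬g ∨ ¬h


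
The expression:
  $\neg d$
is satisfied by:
  {d: False}


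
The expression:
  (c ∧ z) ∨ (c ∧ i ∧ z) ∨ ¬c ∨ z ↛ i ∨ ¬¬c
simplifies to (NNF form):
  True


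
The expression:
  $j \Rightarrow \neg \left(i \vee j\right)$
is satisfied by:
  {j: False}


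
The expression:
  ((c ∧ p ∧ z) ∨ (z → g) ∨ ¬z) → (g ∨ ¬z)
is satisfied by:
  {g: True, p: False, c: False, z: False}
  {g: False, p: False, c: False, z: False}
  {g: True, z: True, p: False, c: False}
  {z: True, g: False, p: False, c: False}
  {g: True, c: True, z: False, p: False}
  {c: True, z: False, p: False, g: False}
  {g: True, z: True, c: True, p: False}
  {z: True, c: True, g: False, p: False}
  {g: True, p: True, z: False, c: False}
  {p: True, z: False, c: False, g: False}
  {g: True, z: True, p: True, c: False}
  {z: True, p: True, g: False, c: False}
  {g: True, c: True, p: True, z: False}
  {c: True, p: True, z: False, g: False}
  {g: True, z: True, c: True, p: True}


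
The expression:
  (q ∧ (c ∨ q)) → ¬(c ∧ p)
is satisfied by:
  {p: False, c: False, q: False}
  {q: True, p: False, c: False}
  {c: True, p: False, q: False}
  {q: True, c: True, p: False}
  {p: True, q: False, c: False}
  {q: True, p: True, c: False}
  {c: True, p: True, q: False}


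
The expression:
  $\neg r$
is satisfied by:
  {r: False}


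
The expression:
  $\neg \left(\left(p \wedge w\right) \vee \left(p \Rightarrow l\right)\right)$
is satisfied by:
  {p: True, w: False, l: False}


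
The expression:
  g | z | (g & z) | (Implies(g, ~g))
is always true.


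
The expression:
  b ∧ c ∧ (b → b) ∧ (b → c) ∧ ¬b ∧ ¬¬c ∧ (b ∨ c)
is never true.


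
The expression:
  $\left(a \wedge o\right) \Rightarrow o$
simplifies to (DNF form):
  $\text{True}$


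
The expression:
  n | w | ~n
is always true.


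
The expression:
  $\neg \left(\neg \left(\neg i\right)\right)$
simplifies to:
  $\neg i$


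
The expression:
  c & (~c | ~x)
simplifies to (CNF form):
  c & ~x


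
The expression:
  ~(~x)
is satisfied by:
  {x: True}


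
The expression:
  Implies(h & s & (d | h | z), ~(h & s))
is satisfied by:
  {s: False, h: False}
  {h: True, s: False}
  {s: True, h: False}


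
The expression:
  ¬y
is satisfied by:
  {y: False}


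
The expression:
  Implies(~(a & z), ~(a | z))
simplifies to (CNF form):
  (a | ~a) & (a | ~z) & (z | ~a) & (z | ~z)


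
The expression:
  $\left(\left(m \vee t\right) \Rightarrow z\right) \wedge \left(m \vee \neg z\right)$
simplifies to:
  $\left(m \vee \neg t\right) \wedge \left(m \vee \neg z\right) \wedge \left(z \vee \neg m\right)$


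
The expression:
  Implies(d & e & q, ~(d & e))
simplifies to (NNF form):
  ~d | ~e | ~q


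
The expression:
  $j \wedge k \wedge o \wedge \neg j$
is never true.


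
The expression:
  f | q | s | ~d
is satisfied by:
  {q: True, s: True, f: True, d: False}
  {q: True, s: True, f: False, d: False}
  {q: True, f: True, s: False, d: False}
  {q: True, f: False, s: False, d: False}
  {s: True, f: True, q: False, d: False}
  {s: True, f: False, q: False, d: False}
  {f: True, q: False, s: False, d: False}
  {f: False, q: False, s: False, d: False}
  {d: True, q: True, s: True, f: True}
  {d: True, q: True, s: True, f: False}
  {d: True, q: True, f: True, s: False}
  {d: True, q: True, f: False, s: False}
  {d: True, s: True, f: True, q: False}
  {d: True, s: True, f: False, q: False}
  {d: True, f: True, s: False, q: False}


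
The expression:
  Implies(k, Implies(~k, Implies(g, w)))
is always true.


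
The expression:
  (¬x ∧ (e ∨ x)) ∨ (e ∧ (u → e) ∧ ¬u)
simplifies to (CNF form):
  e ∧ (¬u ∨ ¬x)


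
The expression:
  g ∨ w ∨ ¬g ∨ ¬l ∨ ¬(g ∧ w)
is always true.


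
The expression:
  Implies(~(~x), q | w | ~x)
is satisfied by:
  {q: True, w: True, x: False}
  {q: True, w: False, x: False}
  {w: True, q: False, x: False}
  {q: False, w: False, x: False}
  {x: True, q: True, w: True}
  {x: True, q: True, w: False}
  {x: True, w: True, q: False}


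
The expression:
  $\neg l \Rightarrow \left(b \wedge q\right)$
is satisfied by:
  {q: True, l: True, b: True}
  {q: True, l: True, b: False}
  {l: True, b: True, q: False}
  {l: True, b: False, q: False}
  {q: True, b: True, l: False}


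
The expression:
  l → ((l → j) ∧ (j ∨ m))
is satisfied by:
  {j: True, l: False}
  {l: False, j: False}
  {l: True, j: True}


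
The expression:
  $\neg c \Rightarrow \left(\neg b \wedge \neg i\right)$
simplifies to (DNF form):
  $c \vee \left(\neg b \wedge \neg i\right)$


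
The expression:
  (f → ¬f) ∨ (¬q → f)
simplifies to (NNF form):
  True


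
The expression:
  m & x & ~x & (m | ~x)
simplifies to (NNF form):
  False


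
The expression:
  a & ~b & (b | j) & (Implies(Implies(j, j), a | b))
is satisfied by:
  {a: True, j: True, b: False}


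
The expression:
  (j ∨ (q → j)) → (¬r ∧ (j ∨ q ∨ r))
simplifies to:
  (j ∧ ¬r) ∨ (q ∧ ¬j)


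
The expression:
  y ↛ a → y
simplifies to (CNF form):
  True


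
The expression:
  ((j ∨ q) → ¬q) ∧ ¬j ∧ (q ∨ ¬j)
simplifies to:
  ¬j ∧ ¬q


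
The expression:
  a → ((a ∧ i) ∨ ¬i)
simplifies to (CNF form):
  True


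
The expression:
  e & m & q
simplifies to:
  e & m & q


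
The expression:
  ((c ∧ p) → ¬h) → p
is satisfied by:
  {p: True}


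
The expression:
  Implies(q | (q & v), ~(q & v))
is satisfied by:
  {v: False, q: False}
  {q: True, v: False}
  {v: True, q: False}


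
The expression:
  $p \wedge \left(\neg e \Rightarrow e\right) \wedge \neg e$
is never true.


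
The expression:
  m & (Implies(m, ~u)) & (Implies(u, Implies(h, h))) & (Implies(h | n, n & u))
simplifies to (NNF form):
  m & ~h & ~n & ~u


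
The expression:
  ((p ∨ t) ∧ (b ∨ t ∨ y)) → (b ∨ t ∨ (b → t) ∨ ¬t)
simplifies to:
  True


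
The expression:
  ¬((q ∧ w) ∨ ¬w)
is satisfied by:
  {w: True, q: False}


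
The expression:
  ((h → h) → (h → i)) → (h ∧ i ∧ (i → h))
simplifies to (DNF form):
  h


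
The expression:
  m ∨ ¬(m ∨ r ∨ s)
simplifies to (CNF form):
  (m ∨ ¬r) ∧ (m ∨ ¬s)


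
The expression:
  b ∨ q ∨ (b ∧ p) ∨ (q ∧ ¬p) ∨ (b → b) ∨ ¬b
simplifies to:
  True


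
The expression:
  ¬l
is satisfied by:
  {l: False}


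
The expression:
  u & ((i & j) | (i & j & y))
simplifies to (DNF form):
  i & j & u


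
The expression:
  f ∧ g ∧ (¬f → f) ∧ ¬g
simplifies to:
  False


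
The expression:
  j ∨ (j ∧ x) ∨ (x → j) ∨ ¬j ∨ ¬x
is always true.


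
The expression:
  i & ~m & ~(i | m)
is never true.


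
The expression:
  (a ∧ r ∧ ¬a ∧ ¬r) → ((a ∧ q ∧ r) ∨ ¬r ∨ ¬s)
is always true.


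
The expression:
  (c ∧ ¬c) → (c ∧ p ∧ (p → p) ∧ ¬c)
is always true.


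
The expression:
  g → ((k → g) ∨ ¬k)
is always true.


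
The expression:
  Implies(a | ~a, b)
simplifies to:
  b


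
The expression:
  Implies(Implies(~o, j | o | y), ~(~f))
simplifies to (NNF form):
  f | (~j & ~o & ~y)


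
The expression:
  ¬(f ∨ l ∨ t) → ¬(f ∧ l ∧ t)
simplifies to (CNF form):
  True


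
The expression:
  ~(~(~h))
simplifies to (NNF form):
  ~h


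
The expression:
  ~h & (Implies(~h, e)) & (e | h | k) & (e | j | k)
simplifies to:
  e & ~h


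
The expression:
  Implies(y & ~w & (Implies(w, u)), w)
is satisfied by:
  {w: True, y: False}
  {y: False, w: False}
  {y: True, w: True}


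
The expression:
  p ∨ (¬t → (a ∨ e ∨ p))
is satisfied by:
  {a: True, t: True, e: True, p: True}
  {a: True, t: True, e: True, p: False}
  {a: True, t: True, p: True, e: False}
  {a: True, t: True, p: False, e: False}
  {a: True, e: True, p: True, t: False}
  {a: True, e: True, p: False, t: False}
  {a: True, e: False, p: True, t: False}
  {a: True, e: False, p: False, t: False}
  {t: True, e: True, p: True, a: False}
  {t: True, e: True, p: False, a: False}
  {t: True, p: True, e: False, a: False}
  {t: True, p: False, e: False, a: False}
  {e: True, p: True, t: False, a: False}
  {e: True, t: False, p: False, a: False}
  {p: True, t: False, e: False, a: False}


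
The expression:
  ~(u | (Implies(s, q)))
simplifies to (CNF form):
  s & ~q & ~u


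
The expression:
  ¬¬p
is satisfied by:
  {p: True}


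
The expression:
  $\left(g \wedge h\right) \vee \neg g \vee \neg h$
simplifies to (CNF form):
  $\text{True}$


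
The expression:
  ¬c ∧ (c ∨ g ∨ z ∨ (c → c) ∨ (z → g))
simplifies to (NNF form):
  ¬c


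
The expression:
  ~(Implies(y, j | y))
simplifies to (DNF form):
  False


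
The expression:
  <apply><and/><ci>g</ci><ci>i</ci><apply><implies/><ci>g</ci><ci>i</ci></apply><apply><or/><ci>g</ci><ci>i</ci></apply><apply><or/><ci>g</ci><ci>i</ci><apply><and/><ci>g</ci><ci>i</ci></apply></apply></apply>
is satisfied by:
  {i: True, g: True}


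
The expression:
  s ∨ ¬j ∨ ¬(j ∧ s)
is always true.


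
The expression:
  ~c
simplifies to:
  ~c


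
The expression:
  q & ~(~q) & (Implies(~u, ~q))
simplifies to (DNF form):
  q & u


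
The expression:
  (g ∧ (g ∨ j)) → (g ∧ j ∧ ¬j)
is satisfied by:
  {g: False}


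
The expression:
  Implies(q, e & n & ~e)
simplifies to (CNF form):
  ~q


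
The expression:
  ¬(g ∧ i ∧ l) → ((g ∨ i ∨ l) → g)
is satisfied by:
  {g: True, i: False, l: False}
  {g: True, l: True, i: False}
  {g: True, i: True, l: False}
  {g: True, l: True, i: True}
  {l: False, i: False, g: False}


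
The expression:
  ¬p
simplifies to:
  ¬p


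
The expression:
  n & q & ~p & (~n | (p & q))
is never true.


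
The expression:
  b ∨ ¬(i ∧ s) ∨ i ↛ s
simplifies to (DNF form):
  b ∨ ¬i ∨ ¬s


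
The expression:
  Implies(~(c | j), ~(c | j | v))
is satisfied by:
  {c: True, j: True, v: False}
  {c: True, j: False, v: False}
  {j: True, c: False, v: False}
  {c: False, j: False, v: False}
  {c: True, v: True, j: True}
  {c: True, v: True, j: False}
  {v: True, j: True, c: False}


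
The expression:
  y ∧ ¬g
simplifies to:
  y ∧ ¬g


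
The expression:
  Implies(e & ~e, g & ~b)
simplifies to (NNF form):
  True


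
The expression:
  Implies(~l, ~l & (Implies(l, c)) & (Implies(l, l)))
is always true.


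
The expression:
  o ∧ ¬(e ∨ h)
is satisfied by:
  {o: True, e: False, h: False}


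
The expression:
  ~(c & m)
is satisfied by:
  {m: False, c: False}
  {c: True, m: False}
  {m: True, c: False}


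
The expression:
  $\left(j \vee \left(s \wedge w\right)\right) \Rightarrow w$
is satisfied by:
  {w: True, j: False}
  {j: False, w: False}
  {j: True, w: True}


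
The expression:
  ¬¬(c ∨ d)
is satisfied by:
  {d: True, c: True}
  {d: True, c: False}
  {c: True, d: False}


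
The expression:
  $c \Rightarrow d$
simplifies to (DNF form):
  $d \vee \neg c$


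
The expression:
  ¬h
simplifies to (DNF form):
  ¬h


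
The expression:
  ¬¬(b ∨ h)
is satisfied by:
  {b: True, h: True}
  {b: True, h: False}
  {h: True, b: False}
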